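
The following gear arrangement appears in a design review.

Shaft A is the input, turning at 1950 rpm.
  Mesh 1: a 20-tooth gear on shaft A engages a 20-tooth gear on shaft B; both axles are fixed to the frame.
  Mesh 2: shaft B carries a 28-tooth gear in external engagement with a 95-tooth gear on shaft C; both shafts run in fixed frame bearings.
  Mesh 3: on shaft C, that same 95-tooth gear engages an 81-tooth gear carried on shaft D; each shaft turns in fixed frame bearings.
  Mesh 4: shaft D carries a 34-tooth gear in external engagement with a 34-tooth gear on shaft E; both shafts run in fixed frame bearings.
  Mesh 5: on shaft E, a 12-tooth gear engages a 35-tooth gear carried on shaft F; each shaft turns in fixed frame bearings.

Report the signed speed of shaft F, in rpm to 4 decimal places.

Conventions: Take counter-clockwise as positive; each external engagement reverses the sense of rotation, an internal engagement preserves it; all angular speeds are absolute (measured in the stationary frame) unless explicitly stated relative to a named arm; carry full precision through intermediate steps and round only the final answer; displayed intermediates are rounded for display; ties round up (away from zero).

-231.1111 rpm

topology: fixed-axis compound train — 5 meshes, A→F
mesh 1 [20T→20T]: ω = 1950.0000×20/20 = 1950.0000 rpm, sense flips to −
mesh 2 [28T→95T]: ω = 1950.0000×28/95 = 574.7368 rpm, sense flips to +
mesh 3 [95T→81T]: ω = 574.7368×95/81 = 674.0741 rpm, sense flips to −
mesh 4 [34T→34T]: ω = 674.0741×34/34 = 674.0741 rpm, sense flips to +
mesh 5 [12T→35T]: ω = 674.0741×12/35 = 231.1111 rpm, sense flips to −
signed output speed = -231.1111 rpm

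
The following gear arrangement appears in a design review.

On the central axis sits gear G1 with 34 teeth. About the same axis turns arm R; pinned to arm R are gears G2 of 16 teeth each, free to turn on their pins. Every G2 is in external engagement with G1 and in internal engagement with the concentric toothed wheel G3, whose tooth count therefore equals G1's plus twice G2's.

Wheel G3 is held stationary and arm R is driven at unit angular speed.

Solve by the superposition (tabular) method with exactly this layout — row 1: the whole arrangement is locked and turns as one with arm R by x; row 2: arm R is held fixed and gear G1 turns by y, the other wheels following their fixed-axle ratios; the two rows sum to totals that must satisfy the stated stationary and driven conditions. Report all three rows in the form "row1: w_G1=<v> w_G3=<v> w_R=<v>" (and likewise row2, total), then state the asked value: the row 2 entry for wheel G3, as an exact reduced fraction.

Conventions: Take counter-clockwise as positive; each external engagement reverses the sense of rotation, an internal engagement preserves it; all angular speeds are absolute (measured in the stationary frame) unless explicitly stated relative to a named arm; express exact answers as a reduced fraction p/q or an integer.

topology: planetary set — G1 34T / G2 16T / G3 66T, arm = carrier (Willis)
row 1 (train locked, turned with arm): all members turn x
row 2: sun turns y, ring = −(34/66)·y, arm 0
boundary: total ω_ring = x − (34/66)·y = 0 and total ω_arm = x = 1  ⇒  y = 33/17, x = 1
row 2 ring = −(34/66)·33/17 = -1
totals (row 1 + row 2): sun 1 + 33/17 = 50/17, ring 1 + (-1) = 0, arm 1 + 0 = 1
asked cell (row2, ring) = -1

row1: w_G1=1 w_G3=1 w_R=1
row2: w_G1=33/17 w_G3=-1 w_R=0
total: w_G1=50/17 w_G3=0 w_R=1
asked value: -1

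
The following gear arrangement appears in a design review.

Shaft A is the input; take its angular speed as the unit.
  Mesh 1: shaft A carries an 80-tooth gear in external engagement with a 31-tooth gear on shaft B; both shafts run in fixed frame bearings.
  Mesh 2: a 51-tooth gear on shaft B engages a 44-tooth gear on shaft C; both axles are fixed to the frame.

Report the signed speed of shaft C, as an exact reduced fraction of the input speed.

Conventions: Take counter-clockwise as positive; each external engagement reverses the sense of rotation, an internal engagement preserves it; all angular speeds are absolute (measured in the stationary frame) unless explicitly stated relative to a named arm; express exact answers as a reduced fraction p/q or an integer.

1020/341

2-mesh fixed-axis compound train (all bearings frame-fixed)
mesh 1 [80T→31T]: |ω|/ω_in = 1×80/31 = 80/31, sense flips to −
mesh 2 [51T→44T]: |ω|/ω_in = (80/31)×51/44 = 1020/341, sense flips to +
signed output speed (× input speed) = 1020/341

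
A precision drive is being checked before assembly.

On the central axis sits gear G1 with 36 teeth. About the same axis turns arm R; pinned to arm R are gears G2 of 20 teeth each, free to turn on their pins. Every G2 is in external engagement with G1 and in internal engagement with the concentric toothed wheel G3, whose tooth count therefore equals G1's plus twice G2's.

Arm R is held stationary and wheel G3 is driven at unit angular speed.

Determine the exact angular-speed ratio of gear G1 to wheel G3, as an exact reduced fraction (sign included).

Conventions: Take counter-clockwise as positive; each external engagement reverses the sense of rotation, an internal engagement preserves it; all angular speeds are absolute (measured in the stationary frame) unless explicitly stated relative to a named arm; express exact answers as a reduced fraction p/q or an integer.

-19/9

planetary set (36T centre, 20T on arm, 76T internal) — Willis relation
ring teeth: 36 + 2·20 = 76
36(ω_sun−ω_arm) = −76(ω_ring−ω_arm),  ω_arm = 0, ω_ring = 1
ω_sun = 0 − (76/36)(1−0) = -19/9
ω_out/ω_in = -19/9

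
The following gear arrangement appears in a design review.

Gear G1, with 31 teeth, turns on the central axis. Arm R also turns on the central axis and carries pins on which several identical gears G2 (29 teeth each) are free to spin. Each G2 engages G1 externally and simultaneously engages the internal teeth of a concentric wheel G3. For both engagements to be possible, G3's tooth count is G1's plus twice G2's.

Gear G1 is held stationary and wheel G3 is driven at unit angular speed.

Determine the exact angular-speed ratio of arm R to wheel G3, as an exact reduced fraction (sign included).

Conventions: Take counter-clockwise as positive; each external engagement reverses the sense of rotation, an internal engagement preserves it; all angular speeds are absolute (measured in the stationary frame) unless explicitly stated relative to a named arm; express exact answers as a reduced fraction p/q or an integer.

89/120

recognized (axles ride arm R): planetary set, 31/29/89 teeth
ring teeth: 31 + 2·29 = 89
31(ω_sun−ω_arm) = −89(ω_ring−ω_arm),  ω_sun = 0, ω_ring = 1
31(0−ω_arm) = −89(1−ω_arm)  ⇒  120·ω_arm = 89  ⇒  ω_arm = 89/120
ω_out/ω_in = 89/120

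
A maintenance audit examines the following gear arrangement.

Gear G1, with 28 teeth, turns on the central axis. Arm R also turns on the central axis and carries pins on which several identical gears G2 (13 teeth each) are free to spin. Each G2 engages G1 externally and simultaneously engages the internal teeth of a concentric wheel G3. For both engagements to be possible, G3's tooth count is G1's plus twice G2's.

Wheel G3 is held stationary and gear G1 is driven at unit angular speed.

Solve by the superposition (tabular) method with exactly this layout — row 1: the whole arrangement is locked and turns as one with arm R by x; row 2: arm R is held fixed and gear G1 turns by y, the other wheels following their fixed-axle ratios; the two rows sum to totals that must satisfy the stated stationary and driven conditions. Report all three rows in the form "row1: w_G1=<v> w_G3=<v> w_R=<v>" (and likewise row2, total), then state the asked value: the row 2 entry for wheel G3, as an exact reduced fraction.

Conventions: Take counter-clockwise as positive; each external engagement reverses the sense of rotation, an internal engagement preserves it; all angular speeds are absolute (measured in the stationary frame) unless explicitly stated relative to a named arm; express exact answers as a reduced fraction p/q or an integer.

recognized (axles ride arm R): planetary set, 28/13/54 teeth
row 1: whole set turns with the arm by x
row 2 — arm fixed, fixed-axis ratios: sun y, ring −(28/54)·y, arm 0
boundary: total ω_ring = x − (28/54)·y = 0 and total ω_sun = x + y = 1  ⇒  y = 27/41, x = 14/41
row 2 ring = −(28/54)·27/41 = -14/41
totals (row 1 + row 2): sun 14/41 + 27/41 = 1, ring 14/41 + (-14/41) = 0, arm 14/41 + 0 = 14/41
asked cell (row2, ring) = -14/41

row1: w_G1=14/41 w_G3=14/41 w_R=14/41
row2: w_G1=27/41 w_G3=-14/41 w_R=0
total: w_G1=1 w_G3=0 w_R=14/41
asked value: -14/41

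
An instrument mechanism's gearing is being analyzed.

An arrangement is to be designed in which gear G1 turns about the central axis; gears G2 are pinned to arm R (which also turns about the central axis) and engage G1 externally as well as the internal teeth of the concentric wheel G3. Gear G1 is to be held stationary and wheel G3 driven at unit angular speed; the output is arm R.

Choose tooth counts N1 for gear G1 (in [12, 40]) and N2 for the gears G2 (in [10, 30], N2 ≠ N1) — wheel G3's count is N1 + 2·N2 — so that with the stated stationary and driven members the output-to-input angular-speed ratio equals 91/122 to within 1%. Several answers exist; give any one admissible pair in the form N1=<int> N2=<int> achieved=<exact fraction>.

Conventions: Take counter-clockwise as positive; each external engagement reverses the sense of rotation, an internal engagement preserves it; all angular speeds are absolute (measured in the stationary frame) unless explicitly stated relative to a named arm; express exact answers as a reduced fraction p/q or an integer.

N1=31 N2=30 achieved=91/122

design class (target 91/122): planetary set
Willis with ω_sun = 0: ω_arm/ω_ring = N3/(N1+N3); set equal to 91/122  ⇒  N3/N1 = (91/122)/(1 − 91/122) = 91/31
N3 = N1 + 2·N2  ⇒  N2/N1 = (N3/N1 − 1)/2 = (91/31 − 1)/2 = 30/31
smallest multiple with N1 ≥ 12 and N2 ≥ 10: k = 1  ⇒  N1 = 1·31 = 31, N2 = 1·30 = 30 (N1 ≤ 40, N2 ≤ 30, N2 ≠ N1 ✓), N3 = 31 + 2·30 = 91
check: N3/(N1+N3) with N1 = 31, N3 = 91 gives 91/122; |achieved − target| = 0 ≤ 91/12200 ✓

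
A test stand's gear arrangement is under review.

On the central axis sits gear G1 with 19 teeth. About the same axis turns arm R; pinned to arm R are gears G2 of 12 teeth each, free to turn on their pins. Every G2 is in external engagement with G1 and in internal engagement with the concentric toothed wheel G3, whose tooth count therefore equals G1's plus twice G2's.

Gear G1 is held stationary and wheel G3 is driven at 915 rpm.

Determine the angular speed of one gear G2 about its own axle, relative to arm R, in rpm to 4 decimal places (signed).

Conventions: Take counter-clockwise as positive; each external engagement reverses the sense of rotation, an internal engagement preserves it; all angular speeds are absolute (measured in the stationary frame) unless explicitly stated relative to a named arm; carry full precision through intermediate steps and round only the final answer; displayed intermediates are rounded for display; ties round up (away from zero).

+1004.7782 rpm

class = planetary set [G3 = 19+2·12 = 43; Willis about the carrier]
normalise by the input: solve with ω_ring = 1, then scale by 915 rpm
ring teeth: 19 + 2·12 = 43
19(ω_sun−ω_arm) = −43(ω_ring−ω_arm),  ω_sun = 0, ω_ring = 1
19(0−ω_arm) = −43(1−ω_arm)  ⇒  62·ω_arm = 43  ⇒  ω_arm = 43/62
sun–planet mesh: 19·(0−43/62) = −12·(ω_p−ω_arm)  ⇒  ω_p−ω_arm = 817/744
scale: ω_p−ω_arm = 817/744 × 915 rpm = +1004.7782 rpm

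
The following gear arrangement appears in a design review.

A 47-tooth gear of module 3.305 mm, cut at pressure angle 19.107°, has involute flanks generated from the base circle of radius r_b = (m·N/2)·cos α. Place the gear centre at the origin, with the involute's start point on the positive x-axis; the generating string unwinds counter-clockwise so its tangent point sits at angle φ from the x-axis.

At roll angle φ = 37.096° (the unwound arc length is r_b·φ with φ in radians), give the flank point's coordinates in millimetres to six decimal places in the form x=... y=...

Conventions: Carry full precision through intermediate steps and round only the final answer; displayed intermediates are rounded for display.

x=87.195729 y=6.365109

single-mesh involute tooth geometry (47T wheel at module 3.305)
pitch radius r_p = m·N/2 = 3.305·47/2 = 77.667500
base radius r_b = r_p·cos α = 77.667500·cos 19.107° = 73.388714
roll angle φ = 37.096° = 0.64744734 rad
x = r_b·(cos φ + φ·sin φ) = 87.195729
y = r_b·(sin φ − φ·cos φ) = 6.365109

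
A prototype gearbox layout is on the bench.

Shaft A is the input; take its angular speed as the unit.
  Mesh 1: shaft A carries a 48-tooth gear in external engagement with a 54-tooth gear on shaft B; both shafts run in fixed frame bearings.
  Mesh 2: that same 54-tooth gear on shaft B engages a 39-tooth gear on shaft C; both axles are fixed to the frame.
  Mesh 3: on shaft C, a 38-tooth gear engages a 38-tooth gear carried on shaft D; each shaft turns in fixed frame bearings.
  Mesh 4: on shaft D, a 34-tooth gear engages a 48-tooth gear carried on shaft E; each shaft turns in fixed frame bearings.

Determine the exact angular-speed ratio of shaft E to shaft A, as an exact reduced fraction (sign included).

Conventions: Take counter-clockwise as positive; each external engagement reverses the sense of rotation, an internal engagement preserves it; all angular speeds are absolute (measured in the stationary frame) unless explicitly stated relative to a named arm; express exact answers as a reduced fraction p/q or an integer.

class = fixed-axis compound train [4 meshes; 4 ratios multiply, 4 sense flips]
mesh 1 [48T→54T]: running ratio 8/9, sense −
mesh 2 [54T→39T]: running ratio 16/13, sense +
mesh 3 [38T→38T]: running ratio 16/13, sense −
mesh 4 [34T→48T]: running ratio 34/39, sense +
ω_out/ω_in = 34/39

34/39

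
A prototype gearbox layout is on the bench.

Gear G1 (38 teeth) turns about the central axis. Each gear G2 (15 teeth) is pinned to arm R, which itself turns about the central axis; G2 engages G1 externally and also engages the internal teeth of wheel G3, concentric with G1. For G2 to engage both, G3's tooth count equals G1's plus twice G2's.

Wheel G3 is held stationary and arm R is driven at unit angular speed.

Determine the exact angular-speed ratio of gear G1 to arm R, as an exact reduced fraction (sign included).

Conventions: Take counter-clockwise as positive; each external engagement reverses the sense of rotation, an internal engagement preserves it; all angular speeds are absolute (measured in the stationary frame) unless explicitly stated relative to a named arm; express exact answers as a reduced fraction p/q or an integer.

recognized (axles ride arm R): planetary set, 38/15/68 teeth
ring teeth: 38 + 2·15 = 68
38(ω_sun−ω_arm) = −68(ω_ring−ω_arm),  ω_ring = 0, ω_arm = 1
ω_sun = 1 − (68/38)(0−1) = 53/19
ω_out/ω_in = 53/19

53/19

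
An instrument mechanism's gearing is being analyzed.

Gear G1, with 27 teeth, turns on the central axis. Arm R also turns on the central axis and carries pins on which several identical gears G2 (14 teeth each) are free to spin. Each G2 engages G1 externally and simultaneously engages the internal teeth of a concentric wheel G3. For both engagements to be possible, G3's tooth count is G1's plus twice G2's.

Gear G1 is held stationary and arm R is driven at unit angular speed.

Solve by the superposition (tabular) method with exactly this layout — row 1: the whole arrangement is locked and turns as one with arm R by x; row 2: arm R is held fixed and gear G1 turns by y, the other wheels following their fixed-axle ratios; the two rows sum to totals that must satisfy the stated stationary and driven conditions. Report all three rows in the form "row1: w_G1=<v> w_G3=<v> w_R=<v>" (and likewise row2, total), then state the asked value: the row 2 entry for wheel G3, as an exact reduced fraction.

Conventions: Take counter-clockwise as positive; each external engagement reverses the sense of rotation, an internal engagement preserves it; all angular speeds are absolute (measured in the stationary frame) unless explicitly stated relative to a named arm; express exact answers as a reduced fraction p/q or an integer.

planetary set (27T centre, 14T on arm, 55T internal) — Willis relation
row 1 (train locked, turned with arm): all members turn x
row 2 (arm held, sun turns y): ω_ring = −(27/55)·y, ω_arm = 0
boundary: total ω_sun = x + y = 0 and total ω_arm = x = 1  ⇒  y = -1, x = 1
row 2 ring = −(27/55)·(-1) = 27/55
totals (row 1 + row 2): sun 1 + (-1) = 0, ring 1 + 27/55 = 82/55, arm 1 + 0 = 1
asked cell (row2, ring) = 27/55

row1: w_G1=1 w_G3=1 w_R=1
row2: w_G1=-1 w_G3=27/55 w_R=0
total: w_G1=0 w_G3=82/55 w_R=1
asked value: 27/55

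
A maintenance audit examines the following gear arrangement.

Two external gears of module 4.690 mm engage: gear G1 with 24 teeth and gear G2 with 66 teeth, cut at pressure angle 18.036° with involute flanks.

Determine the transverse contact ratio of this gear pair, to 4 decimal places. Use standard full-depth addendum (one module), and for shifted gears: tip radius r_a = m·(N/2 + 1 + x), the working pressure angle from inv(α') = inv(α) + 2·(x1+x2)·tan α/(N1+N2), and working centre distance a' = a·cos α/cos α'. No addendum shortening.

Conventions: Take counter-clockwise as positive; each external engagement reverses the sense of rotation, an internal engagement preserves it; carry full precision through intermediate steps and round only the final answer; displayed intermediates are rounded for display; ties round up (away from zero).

1.8038

class = single-mesh tooth geometry [involute pair 24T × 66T, m = 4.690]
base radii: r_b1 = 53.514523, r_b2 = 147.164938
tip radii: r_a1 = 60.970000, r_a2 = 159.460000
no profile shift: α' = α, a' = a
action lengths: √(r_a1²−r_b1²) = 29.215351, √(r_a2²−r_b2²) = 61.400104
base pitch p_b = π·m·cos α = 14.010069
CR = (29.215351 + 61.400104 − 211.050000·sin 18.03600°)/14.010069 = 1.803797
contact ratio ≈ 1.8038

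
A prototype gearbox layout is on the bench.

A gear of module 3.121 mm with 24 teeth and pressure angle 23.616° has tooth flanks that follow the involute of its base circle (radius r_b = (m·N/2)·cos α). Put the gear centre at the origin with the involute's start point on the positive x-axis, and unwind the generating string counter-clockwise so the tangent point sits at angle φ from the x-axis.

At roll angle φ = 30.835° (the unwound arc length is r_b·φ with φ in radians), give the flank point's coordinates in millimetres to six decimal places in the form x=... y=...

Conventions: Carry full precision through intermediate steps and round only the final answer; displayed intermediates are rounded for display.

topology: single-mesh involute geometry — m = 3.121, N = 24
pitch radius r_p = m·N/2 = 3.121·24/2 = 37.452000
base radius r_b = r_p·cos α = 37.452000·cos 23.616° = 34.315429
roll angle φ = 30.835° = 0.53817227 rad
x = r_b·(cos φ + φ·sin φ) = 38.930735
y = r_b·(sin φ − φ·cos φ) = 1.731814

x=38.930735 y=1.731814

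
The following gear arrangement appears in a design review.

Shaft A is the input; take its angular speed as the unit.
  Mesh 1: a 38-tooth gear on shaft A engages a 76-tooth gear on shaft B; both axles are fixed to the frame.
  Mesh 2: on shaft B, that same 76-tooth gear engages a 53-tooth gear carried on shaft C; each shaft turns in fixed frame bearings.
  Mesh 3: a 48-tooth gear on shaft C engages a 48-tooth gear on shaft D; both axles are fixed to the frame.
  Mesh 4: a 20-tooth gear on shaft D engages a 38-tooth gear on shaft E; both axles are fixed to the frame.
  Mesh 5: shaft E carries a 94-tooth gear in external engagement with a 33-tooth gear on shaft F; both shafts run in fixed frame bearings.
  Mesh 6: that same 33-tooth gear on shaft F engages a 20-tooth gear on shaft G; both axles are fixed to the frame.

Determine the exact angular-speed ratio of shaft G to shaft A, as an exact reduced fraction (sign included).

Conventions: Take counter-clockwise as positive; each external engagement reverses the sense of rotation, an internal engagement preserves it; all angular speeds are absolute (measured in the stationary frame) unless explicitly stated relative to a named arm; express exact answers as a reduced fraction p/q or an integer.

class = fixed-axis compound train [6 meshes; 6 ratios multiply, 6 sense flips]
mesh 1 [38T→76T]: running ratio 1/2, sense −
mesh 2 [76T→53T]: running ratio 38/53, sense +
mesh 3 [48T→48T]: running ratio 38/53, sense −
mesh 4 [20T→38T]: running ratio 20/53, sense +
mesh 5 [94T→33T]: running ratio 1880/1749, sense −
mesh 6 [33T→20T]: running ratio 94/53, sense +
ω_out/ω_in = 94/53

94/53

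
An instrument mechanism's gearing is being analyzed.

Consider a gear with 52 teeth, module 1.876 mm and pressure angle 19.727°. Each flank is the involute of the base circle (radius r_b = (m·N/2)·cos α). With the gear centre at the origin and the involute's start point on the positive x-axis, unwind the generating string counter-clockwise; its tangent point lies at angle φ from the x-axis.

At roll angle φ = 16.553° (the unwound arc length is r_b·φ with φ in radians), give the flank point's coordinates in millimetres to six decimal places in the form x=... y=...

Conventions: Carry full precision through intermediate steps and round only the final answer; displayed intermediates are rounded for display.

x=47.789715 y=0.365975

single-mesh involute tooth geometry (52T wheel at module 1.876)
pitch radius r_p = m·N/2 = 1.876·52/2 = 48.776000
base radius r_b = r_p·cos α = 48.776000·cos 19.727° = 45.913414
roll angle φ = 16.553° = 0.28890435 rad
x = r_b·(cos φ + φ·sin φ) = 47.789715
y = r_b·(sin φ − φ·cos φ) = 0.365975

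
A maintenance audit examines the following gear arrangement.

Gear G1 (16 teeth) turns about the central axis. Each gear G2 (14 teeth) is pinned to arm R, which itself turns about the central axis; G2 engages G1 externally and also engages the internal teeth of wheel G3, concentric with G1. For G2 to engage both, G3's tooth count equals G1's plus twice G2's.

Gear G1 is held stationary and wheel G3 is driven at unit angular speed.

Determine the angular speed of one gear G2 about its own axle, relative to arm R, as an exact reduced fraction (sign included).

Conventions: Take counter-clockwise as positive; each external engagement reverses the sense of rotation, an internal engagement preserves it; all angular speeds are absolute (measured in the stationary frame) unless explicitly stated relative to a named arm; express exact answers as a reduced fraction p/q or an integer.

planetary set (16T centre, 14T on arm, 44T internal) — Willis relation
ring teeth: 16 + 2·14 = 44
16(ω_sun−ω_arm) = −44(ω_ring−ω_arm),  ω_sun = 0, ω_ring = 1
16(0−ω_arm) = −44(1−ω_arm)  ⇒  60·ω_arm = 44  ⇒  ω_arm = 11/15
sun–planet mesh: 16·(0−11/15) = −14·(ω_p−ω_arm)  ⇒  ω_p−ω_arm = 88/105
exact speed ratio = 88/105

88/105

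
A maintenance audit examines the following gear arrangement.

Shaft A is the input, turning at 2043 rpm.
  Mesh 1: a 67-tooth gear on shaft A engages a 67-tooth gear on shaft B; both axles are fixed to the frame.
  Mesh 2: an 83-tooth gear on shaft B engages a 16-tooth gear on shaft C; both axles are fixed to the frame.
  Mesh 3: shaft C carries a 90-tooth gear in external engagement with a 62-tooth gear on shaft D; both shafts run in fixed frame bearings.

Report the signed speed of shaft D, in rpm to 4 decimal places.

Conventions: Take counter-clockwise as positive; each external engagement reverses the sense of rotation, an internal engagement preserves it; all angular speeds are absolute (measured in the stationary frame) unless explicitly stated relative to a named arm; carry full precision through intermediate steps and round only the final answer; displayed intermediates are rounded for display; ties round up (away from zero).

-15384.2843 rpm

topology: fixed-axis compound train — 3 meshes, A→D
mesh 1 [67T→67T]: ω = 2043.0000×67/67 = 2043.0000 rpm, sense flips to −
mesh 2 [83T→16T]: ω = 2043.0000×83/16 = 10598.0625 rpm, sense flips to +
mesh 3 [90T→62T]: ω = 10598.0625×90/62 = 15384.2843 rpm, sense flips to −
signed output speed = -15384.2843 rpm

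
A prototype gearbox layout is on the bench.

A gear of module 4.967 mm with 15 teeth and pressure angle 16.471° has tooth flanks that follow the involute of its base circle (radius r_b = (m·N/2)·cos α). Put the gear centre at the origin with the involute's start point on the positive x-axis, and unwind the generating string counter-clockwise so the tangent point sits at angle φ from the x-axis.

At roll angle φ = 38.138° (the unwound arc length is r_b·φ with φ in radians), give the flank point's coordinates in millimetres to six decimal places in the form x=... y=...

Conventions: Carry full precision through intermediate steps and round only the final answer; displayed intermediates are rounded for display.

topology: single-mesh involute geometry — m = 4.967, N = 15
pitch radius r_p = m·N/2 = 4.967·15/2 = 37.252500
base radius r_b = r_p·cos α = 37.252500·cos 16.471° = 35.723783
roll angle φ = 38.138° = 0.66563367 rad
x = r_b·(cos φ + φ·sin φ) = 42.782544
y = r_b·(sin φ − φ·cos φ) = 3.358740

x=42.782544 y=3.358740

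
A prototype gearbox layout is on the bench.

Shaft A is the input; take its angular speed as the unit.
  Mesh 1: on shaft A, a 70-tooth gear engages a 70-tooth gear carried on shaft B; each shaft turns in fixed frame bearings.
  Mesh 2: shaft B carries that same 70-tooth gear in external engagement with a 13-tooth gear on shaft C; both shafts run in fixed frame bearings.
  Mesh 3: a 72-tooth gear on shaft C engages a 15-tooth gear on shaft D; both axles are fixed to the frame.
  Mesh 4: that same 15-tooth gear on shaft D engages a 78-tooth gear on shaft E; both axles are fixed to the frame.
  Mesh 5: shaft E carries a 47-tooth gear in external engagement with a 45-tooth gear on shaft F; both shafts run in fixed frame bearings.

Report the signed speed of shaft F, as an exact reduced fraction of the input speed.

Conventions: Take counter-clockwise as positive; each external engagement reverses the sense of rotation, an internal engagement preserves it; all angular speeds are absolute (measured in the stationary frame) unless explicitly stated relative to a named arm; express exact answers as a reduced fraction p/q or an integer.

5-mesh fixed-axis compound train (all bearings frame-fixed)
mesh 1 [70T→70T]: |ω|/ω_in = 1×70/70 = 1, sense flips to −
mesh 2 [70T→13T]: |ω|/ω_in = 1×70/13 = 70/13, sense flips to +
mesh 3 [72T→15T]: |ω|/ω_in = (70/13)×72/15 = 336/13, sense flips to −
mesh 4 [15T→78T]: |ω|/ω_in = (336/13)×15/78 = 840/169, sense flips to +
mesh 5 [47T→45T]: |ω|/ω_in = (840/169)×47/45 = 2632/507, sense flips to −
signed output speed (× input speed) = -2632/507

-2632/507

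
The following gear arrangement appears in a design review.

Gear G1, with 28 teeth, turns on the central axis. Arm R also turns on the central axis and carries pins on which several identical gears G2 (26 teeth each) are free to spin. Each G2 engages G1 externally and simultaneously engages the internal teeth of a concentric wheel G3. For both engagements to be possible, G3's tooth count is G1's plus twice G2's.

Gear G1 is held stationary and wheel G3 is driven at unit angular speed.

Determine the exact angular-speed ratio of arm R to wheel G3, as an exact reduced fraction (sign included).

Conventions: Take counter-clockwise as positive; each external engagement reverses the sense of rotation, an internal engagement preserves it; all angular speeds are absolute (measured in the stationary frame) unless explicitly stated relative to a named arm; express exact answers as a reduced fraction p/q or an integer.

20/27

class = planetary set [G3 = 28+2·26 = 80; Willis about the carrier]
ring teeth: 28 + 2·26 = 80
28(ω_sun−ω_arm) = −80(ω_ring−ω_arm),  ω_sun = 0, ω_ring = 1
28(0−ω_arm) = −80(1−ω_arm)  ⇒  108·ω_arm = 80  ⇒  ω_arm = 20/27
ω_out/ω_in = 20/27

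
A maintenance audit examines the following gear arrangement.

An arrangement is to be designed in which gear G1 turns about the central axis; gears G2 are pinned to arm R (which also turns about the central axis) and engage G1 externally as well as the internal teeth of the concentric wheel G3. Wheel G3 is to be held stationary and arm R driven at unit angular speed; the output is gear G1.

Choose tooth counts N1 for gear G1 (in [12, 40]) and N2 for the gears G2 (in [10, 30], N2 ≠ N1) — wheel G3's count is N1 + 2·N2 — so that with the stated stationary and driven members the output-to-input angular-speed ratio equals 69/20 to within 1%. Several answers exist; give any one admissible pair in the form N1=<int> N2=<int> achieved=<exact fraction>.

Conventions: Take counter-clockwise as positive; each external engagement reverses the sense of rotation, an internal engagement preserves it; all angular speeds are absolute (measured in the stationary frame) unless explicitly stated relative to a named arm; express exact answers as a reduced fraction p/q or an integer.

N1=40 N2=29 achieved=69/20

topology: planetary set — design target 69/20, arm = carrier (Willis)
Willis with ω_ring = 0: ω_sun/ω_arm = (N1+N3)/N1; set equal to 69/20  ⇒  N3/N1 = 69/20 − 1 = 49/20
N3 = N1 + 2·N2  ⇒  N2/N1 = (N3/N1 − 1)/2 = (49/20 − 1)/2 = 29/40
smallest multiple with N1 ≥ 12 and N2 ≥ 10: k = 1  ⇒  N1 = 1·40 = 40, N2 = 1·29 = 29 (N1 ≤ 40, N2 ≤ 30, N2 ≠ N1 ✓), N3 = 40 + 2·29 = 98
check: (N1+N3)/N1 with N1 = 40, N3 = 98 gives 69/20; |achieved − target| = 0 ≤ 69/2000 ✓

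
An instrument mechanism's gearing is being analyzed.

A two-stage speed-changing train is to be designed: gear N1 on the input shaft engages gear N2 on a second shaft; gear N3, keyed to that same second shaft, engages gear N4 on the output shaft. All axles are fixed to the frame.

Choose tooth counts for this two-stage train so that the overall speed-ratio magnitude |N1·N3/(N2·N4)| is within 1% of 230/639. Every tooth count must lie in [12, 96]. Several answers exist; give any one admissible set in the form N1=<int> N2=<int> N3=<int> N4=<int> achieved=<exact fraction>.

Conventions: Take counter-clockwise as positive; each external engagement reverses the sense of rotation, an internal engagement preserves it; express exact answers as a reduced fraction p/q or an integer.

2-stage fixed-axis compound train for ratio 230/639
target = 230/639 in lowest terms: an exact hit needs N1·N3 = k·230 and N2·N4 = k·639 for one integer k, every count in [12, 96]; additionally prefer no 1:1 stage (N1 ≠ N2, N3 ≠ N4)
k = 1: no 1:1-free in-range split of k·230 and k·639 into factor pairs; take k = 2
k = 2: N1·N3 = 460 = 20·23, N2·N4 = 1278 = 18·71
achieved = 20·23/(18·71) = 230/639; |achieved − target| = 0 ≤ 23/6390 ✓

N1=20 N2=18 N3=23 N4=71 achieved=230/639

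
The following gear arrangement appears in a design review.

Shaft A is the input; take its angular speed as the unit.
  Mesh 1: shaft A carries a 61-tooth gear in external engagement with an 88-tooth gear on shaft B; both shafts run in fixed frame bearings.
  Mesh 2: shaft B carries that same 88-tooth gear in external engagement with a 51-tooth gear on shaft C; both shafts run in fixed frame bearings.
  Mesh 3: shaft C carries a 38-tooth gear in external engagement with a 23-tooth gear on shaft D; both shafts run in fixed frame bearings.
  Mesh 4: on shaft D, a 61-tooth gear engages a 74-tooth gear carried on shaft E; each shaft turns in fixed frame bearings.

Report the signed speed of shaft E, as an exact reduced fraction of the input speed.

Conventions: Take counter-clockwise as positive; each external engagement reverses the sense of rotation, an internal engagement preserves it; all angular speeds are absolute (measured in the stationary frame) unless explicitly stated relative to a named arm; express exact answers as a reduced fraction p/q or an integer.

70699/43401

4-mesh fixed-axis compound train (all bearings frame-fixed)
mesh 1 [61T→88T]: |ω|/ω_in = 1×61/88 = 61/88, sense flips to −
mesh 2 [88T→51T]: |ω|/ω_in = (61/88)×88/51 = 61/51, sense flips to +
mesh 3 [38T→23T]: |ω|/ω_in = (61/51)×38/23 = 2318/1173, sense flips to −
mesh 4 [61T→74T]: |ω|/ω_in = (2318/1173)×61/74 = 70699/43401, sense flips to +
signed output speed (× input speed) = 70699/43401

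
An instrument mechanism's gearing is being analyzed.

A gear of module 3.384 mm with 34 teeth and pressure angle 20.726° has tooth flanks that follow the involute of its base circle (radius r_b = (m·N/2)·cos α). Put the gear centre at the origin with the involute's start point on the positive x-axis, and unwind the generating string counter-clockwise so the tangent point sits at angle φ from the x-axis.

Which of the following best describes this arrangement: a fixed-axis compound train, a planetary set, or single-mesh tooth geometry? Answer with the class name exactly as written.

single-mesh tooth geometry

recognized (one wheel, involute flank): single-mesh tooth geometry, m = 3.384, N = 34
classification: single-mesh tooth geometry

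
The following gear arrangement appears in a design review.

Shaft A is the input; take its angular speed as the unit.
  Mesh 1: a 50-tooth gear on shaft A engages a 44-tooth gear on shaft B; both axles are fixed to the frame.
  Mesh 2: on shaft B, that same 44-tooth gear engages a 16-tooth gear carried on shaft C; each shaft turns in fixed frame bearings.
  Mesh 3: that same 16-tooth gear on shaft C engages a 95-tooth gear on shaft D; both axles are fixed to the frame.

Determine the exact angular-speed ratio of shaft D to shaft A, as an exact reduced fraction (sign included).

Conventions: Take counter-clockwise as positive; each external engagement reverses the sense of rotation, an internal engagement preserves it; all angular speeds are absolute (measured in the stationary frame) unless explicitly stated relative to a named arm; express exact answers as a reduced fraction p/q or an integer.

class = fixed-axis compound train [3 meshes; 3 ratios multiply, 3 sense flips]
mesh 1 [50T→44T]: running ratio 25/22, sense −
mesh 2 [44T→16T]: running ratio 25/8, sense +
mesh 3 [16T→95T]: running ratio 10/19, sense −
ω_out/ω_in = -10/19

-10/19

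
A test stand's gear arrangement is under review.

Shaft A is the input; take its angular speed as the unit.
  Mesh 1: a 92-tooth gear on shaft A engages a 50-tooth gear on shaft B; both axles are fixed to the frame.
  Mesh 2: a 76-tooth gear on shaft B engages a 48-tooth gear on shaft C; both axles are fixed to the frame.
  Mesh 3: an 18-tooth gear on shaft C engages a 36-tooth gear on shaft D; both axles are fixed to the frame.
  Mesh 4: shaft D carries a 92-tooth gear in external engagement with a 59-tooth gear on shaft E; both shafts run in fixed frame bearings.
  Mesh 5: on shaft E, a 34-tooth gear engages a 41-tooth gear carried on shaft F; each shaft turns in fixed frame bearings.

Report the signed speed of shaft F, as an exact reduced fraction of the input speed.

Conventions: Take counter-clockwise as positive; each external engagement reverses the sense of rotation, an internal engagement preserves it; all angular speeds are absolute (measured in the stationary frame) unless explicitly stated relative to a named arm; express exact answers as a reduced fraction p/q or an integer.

5-mesh fixed-axis compound train (all bearings frame-fixed)
mesh 1 [92T→50T]: |ω|/ω_in = 1×92/50 = 46/25, sense flips to −
mesh 2 [76T→48T]: |ω|/ω_in = (46/25)×76/48 = 437/150, sense flips to +
mesh 3 [18T→36T]: |ω|/ω_in = (437/150)×18/36 = 437/300, sense flips to −
mesh 4 [92T→59T]: |ω|/ω_in = (437/300)×92/59 = 10051/4425, sense flips to +
mesh 5 [34T→41T]: |ω|/ω_in = (10051/4425)×34/41 = 341734/181425, sense flips to −
signed output speed (× input speed) = -341734/181425

-341734/181425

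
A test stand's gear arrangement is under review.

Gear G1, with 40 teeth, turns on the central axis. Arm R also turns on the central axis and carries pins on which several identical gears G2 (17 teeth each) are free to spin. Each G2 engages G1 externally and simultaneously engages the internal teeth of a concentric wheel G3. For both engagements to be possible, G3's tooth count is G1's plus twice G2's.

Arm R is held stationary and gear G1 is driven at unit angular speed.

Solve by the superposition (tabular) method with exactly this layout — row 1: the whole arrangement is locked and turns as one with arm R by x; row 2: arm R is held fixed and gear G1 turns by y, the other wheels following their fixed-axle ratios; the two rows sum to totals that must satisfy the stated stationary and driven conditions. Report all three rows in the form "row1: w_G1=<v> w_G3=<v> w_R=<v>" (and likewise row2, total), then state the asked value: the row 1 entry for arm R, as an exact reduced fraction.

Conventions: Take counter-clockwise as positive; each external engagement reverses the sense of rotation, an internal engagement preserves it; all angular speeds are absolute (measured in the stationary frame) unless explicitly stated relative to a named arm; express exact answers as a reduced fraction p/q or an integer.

row1: w_G1=0 w_G3=0 w_R=0
row2: w_G1=1 w_G3=-20/37 w_R=0
total: w_G1=1 w_G3=-20/37 w_R=0
asked value: 0

topology: planetary set — G1 40T / G2 17T / G3 74T, arm = carrier (Willis)
row 1 (train locked, turned with arm): all members turn x
superposition row 2 [arm held]: sun y, ring −(40/74)·y, arm 0
boundary: total ω_arm = x = 0 and total ω_sun = x + y = 1  ⇒  y = 1, x = 0
row 2 ring = −(40/74)·1 = -20/37
totals (row 1 + row 2): sun 0 + 1 = 1, ring 0 + (-20/37) = -20/37, arm 0 + 0 = 0
asked cell (row1, arm) = 0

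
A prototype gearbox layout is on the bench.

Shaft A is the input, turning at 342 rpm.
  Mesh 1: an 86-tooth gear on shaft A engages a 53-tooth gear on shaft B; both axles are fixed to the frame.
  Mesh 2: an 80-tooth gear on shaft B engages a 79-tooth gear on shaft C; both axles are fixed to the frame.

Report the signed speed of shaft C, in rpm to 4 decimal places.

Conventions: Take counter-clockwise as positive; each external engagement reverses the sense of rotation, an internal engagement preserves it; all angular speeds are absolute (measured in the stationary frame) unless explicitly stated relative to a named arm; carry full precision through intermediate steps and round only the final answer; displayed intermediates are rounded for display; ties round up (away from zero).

+561.9680 rpm

recognized (3 fixed axles, 2 meshes): fixed-axis compound train
mesh 1 [86T→53T]: ω = 342.0000×86/53 = 554.9434 rpm, sense flips to −
mesh 2 [80T→79T]: ω = 554.9434×80/79 = 561.9680 rpm, sense flips to +
signed output speed = +561.9680 rpm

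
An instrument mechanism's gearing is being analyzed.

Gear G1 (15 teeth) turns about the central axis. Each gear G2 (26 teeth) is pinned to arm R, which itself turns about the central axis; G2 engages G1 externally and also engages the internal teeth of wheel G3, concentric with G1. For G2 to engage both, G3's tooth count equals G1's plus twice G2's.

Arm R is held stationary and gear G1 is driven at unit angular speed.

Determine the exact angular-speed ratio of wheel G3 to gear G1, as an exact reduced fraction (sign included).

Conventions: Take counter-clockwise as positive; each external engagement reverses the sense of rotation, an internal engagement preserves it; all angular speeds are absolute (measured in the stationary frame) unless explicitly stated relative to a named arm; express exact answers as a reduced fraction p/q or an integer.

-15/67

recognized (axles ride arm R): planetary set, 15/26/67 teeth
ring teeth: 15 + 2·26 = 67
15(ω_sun−ω_arm) = −67(ω_ring−ω_arm),  ω_arm = 0, ω_sun = 1
ω_ring = 0 − (15/67)(1−0) = -15/67
ω_out/ω_in = -15/67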